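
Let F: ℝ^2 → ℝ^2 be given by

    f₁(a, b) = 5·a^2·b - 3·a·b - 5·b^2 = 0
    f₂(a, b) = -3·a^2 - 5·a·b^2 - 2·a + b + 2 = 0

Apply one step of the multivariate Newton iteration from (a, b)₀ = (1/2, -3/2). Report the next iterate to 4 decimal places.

At (1/2, -3/2): F = (-10.8750, -6.8750).
Jacobian J = [[10·a·b - 3·b, 5·a^2 - 3·a - 10·b], [-6·a - 5·b^2 - 2, -10·a·b + 1]].
At the point, J = [[-3.0000, 14.7500], [-16.2500, 8.5000]] (det J = 214.1875).
Solving J·Δ = −F gives Δ = (-0.0419, 0.7288).
Then the next iterate is (a, b)₁ = (0.4581, -0.7712).

(0.4581, -0.7712)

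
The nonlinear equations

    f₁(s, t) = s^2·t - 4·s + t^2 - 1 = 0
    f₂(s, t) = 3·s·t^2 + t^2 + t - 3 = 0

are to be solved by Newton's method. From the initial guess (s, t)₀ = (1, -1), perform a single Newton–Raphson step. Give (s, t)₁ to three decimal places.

(0.222, -1.333)

At (1, -1): F = (-5.000, 0.000).
Jacobian J = [[2·s·t - 4, s^2 + 2·t], [3·t^2, 6·s·t + 2·t + 1]].
At the point, J = [[-6.000, -1.000], [3.000, -7.000]] (det J = 45.000).
Solving J·Δ = −F gives Δ = (-0.778, -0.333).
Then the next iterate is (s, t)₁ = (0.222, -1.333).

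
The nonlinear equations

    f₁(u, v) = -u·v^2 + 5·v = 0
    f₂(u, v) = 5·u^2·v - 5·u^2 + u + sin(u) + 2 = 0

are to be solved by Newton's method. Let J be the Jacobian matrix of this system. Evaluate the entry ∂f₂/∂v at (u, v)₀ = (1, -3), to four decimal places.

5.0000

∂f₂/∂v = 5·u^2.
At (1, -3) this is 5.0000.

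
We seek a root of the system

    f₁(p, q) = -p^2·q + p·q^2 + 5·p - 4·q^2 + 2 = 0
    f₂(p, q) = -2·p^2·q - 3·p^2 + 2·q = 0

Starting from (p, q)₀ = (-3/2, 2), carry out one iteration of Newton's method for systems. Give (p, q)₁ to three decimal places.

(-1.066, 0.949)

At (-3/2, 2): F = (-32.000, -11.750).
Jacobian J = [[-2·p·q + q^2 + 5, -p^2 + 2·p·q - 8·q], [-4·p·q - 6·p, -2·p^2 + 2]].
At the point, J = [[15.000, -24.250], [21.000, -2.500]] (det J = 471.750).
Solving J·Δ = −F gives Δ = (0.434, -1.051).
Then the next iterate is (p, q)₁ = (-1.066, 0.949).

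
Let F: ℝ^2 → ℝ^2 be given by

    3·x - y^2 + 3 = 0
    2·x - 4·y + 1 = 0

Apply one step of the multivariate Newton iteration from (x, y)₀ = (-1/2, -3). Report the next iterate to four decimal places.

(-2.2500, -0.8750)

At (-1/2, -3): F = (-7.5000, 12.0000).
Jacobian J = [[3, -2·y], [2, -4]].
At the point, J = [[3.0000, 6.0000], [2.0000, -4.0000]] (det J = -24.0000).
Solving J·Δ = −F gives Δ = (-1.7500, 2.1250).
Then the next iterate is (x, y)₁ = (-2.2500, -0.8750).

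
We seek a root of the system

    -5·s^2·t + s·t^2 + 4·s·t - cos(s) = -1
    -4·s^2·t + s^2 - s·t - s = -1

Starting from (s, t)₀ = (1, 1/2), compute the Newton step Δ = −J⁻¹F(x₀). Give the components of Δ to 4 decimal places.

(0.1099, -0.3769)

At (1, 1/2): F = (0.209698, -1.5000).
Jacobian J = [[-10·s·t + t^2 + 4·t + sin(s), -5·s^2 + 2·s·t + 4·s], [-8·s·t + 2·s - t - 1, -4·s^2 - s]].
At the point, J = [[-1.908529, 0.0000], [-3.5000, -5.0000]] (det J = 9.542645).
Solving J·Δ = −F gives Δ = (0.1099, -0.3769).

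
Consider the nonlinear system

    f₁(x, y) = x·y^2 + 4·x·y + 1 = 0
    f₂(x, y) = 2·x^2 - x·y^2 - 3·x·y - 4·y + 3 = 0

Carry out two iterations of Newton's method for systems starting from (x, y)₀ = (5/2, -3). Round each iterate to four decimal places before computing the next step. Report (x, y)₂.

(0.5887, 0.0401)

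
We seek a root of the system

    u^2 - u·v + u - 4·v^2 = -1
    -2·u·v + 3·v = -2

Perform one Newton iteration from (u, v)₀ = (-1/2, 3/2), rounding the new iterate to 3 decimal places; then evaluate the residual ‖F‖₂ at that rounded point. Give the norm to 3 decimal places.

At (-1/2, 3/2): F = (-7.500, 8.000).
Jacobian J = [[2·u - v + 1, -u - 8·v], [-2·v, -2·u + 3]].
At the point, J = [[-1.500, -11.500], [-3.000, 4.000]] (det J = -40.500).
Solving J·Δ = −F gives Δ = (1.531, -0.852).
Then the next iterate is (u, v)₁ = (1.031, 0.648).
Re-evaluating at (1.031, 0.648): F = (0.74626, 2.60782), so ‖F‖₂ = 2.712.

2.712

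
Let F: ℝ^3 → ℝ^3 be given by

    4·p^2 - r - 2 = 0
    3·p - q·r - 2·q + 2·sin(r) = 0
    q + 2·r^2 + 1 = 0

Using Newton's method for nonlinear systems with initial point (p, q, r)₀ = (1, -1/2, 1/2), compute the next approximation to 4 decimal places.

At (1, -1/2, 1/2): F = (1.5000, 5.208851, 1.0000).
Jacobian J = [[8·p, 0, -1], [3, -r - 2, -q + 2·cos(r)], [0, 1, 4·r]].
At the point, J = [[8.0000, 0.0000, -1.0000], [3.0000, -2.5000, 2.255165], [0.0000, 1.0000, 2.0000]] (det J = -61.041321).
Solving J·Δ = −F gives Δ = (-0.3046, 0.8732, -0.9366).
Then the next iterate is (p, q, r)₁ = (0.6954, 0.3732, -0.4366).

(0.6954, 0.3732, -0.4366)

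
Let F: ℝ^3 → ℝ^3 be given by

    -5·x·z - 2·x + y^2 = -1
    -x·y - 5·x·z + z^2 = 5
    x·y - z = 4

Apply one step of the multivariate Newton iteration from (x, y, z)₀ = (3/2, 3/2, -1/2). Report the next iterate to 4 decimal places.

(3.8067, 0.1156, -0.3667)

At (3/2, 3/2, -1/2): F = (4.0000, -3.2500, -1.2500).
Jacobian J = [[-5·z - 2, 2·y, -5·x], [-y - 5·z, -x, -5·x + 2·z], [y, x, -1]].
At the point, J = [[0.5000, 3.0000, -7.5000], [1.0000, -1.5000, -8.5000], [1.5000, 1.5000, -1.0000]] (det J = -56.2500).
Solving J·Δ = −F gives Δ = (2.3067, -1.3844, 0.1333).
Then the next iterate is (x, y, z)₁ = (3.8067, 0.1156, -0.3667).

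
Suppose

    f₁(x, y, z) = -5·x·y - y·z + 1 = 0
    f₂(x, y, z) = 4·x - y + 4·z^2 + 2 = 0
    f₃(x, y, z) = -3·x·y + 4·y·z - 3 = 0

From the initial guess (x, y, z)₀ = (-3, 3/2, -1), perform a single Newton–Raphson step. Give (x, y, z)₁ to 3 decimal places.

(9.099, 6.035, 3.545)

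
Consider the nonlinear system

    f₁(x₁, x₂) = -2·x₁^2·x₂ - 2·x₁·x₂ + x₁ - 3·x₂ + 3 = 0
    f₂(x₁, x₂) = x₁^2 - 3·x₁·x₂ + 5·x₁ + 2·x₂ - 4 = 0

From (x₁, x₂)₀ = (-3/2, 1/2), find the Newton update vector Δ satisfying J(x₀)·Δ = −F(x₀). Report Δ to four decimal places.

At (-3/2, 1/2): F = (-0.7500, -6.0000).
Jacobian J = [[-4·x₁·x₂ - 2·x₂ + 1, -2·x₁^2 - 2·x₁ - 3], [2·x₁ - 3·x₂ + 5, -3·x₁ + 2]].
At the point, J = [[3.0000, -4.5000], [0.5000, 6.5000]] (det J = 21.7500).
Solving J·Δ = −F gives Δ = (1.4655, 0.8103).

(1.4655, 0.8103)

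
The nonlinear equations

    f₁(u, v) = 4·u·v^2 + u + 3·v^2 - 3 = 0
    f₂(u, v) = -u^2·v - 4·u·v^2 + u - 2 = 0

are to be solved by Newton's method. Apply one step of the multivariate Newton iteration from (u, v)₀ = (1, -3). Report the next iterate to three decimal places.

(0.932, -1.608)

At (1, -3): F = (61.000, -34.000).
Jacobian J = [[4·v^2 + 1, 8·u·v + 6·v], [-2·u·v - 4·v^2 + 1, -u^2 - 8·u·v]].
At the point, J = [[37.000, -42.000], [-29.000, 23.000]] (det J = -367.000).
Solving J·Δ = −F gives Δ = (-0.068, 1.392).
Then the next iterate is (u, v)₁ = (0.932, -1.608).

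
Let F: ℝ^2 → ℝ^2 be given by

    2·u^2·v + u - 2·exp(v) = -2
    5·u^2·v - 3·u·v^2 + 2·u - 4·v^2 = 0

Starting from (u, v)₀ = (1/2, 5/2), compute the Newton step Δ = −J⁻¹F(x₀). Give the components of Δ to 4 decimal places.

At (1/2, 5/2): F = (-20.614988, -30.2500).
Jacobian J = [[4·u·v + 1, 2·u^2 - 2·exp(v)], [10·u·v - 3·v^2 + 2, 5·u^2 - 6·u·v - 8·v]].
At the point, J = [[6.0000, -23.864988], [-4.2500, -26.2500]] (det J = -258.926199).
Solving J·Δ = −F gives Δ = (-0.6982, -1.0393).

(-0.6982, -1.0393)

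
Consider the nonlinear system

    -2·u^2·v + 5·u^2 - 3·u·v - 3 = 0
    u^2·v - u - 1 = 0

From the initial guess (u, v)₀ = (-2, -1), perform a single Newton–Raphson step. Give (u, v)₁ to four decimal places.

(-1.2553, -0.8085)

At (-2, -1): F = (19.0000, -3.0000).
Jacobian J = [[-4·u·v + 10·u - 3·v, -2·u^2 - 3·u], [2·u·v - 1, u^2]].
At the point, J = [[-25.0000, -2.0000], [3.0000, 4.0000]] (det J = -94.0000).
Solving J·Δ = −F gives Δ = (0.7447, 0.1915).
Then the next iterate is (u, v)₁ = (-1.2553, -0.8085).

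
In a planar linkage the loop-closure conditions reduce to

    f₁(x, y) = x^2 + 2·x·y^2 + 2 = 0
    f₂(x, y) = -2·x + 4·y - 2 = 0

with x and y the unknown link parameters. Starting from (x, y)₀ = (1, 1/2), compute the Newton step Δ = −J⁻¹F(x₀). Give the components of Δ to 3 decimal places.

(-1.286, -0.143)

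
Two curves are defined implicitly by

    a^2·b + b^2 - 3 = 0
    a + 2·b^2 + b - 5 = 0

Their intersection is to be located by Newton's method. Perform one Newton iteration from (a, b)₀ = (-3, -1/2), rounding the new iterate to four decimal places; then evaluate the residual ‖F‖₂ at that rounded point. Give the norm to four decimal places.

23.8221

At (-3, -1/2): F = (-7.2500, -8.0000).
Jacobian J = [[2·a·b, a^2 + 2·b], [1, 4·b + 1]].
At the point, J = [[3.0000, 8.0000], [1.0000, -1.0000]] (det J = -11.0000).
Solving J·Δ = −F gives Δ = (6.4773, -1.5227).
Then the next iterate is (a, b)₁ = (3.4773, -2.0227).
Re-evaluating at (3.4773, -2.0227): F = (-23.366395, 4.637231), so ‖F‖₂ = 23.8221.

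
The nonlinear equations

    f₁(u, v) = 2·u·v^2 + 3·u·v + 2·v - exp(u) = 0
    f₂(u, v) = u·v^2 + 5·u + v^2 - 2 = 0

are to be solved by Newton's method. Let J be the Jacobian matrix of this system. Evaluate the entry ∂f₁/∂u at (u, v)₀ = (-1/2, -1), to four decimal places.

∂f₁/∂u = 2·v^2 + 3·v - exp(u).
At (-1/2, -1) this is -1.6065.

-1.6065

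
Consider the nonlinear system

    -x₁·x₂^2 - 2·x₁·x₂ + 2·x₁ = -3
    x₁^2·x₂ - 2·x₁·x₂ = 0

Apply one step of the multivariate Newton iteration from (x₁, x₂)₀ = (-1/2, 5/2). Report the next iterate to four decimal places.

At (-1/2, 5/2): F = (7.6250, 3.1250).
Jacobian J = [[-x₂^2 - 2·x₂ + 2, -2·x₁·x₂ - 2·x₁], [2·x₁·x₂ - 2·x₂, x₁^2 - 2·x₁]].
At the point, J = [[-9.2500, 3.5000], [-7.5000, 1.2500]] (det J = 14.6875).
Solving J·Δ = −F gives Δ = (0.0957, -1.9255).
Then the next iterate is (x₁, x₂)₁ = (-0.4043, 0.5745).

(-0.4043, 0.5745)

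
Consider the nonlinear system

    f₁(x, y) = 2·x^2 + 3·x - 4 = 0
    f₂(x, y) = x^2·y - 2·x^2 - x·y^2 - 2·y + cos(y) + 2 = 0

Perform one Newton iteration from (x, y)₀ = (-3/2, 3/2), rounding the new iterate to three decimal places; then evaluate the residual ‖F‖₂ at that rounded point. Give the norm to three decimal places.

6.885

At (-3/2, 3/2): F = (-4.000, 1.32074).
Jacobian J = [[4·x + 3, 0], [2·x·y - 4·x - y^2, x^2 - 2·x·y - sin(y) - 2]].
At the point, J = [[-3.000, 0.000], [-0.750, 3.75251]] (det J = -11.25752).
Solving J·Δ = −F gives Δ = (-1.333, -0.618).
Then the next iterate is (x, y)₁ = (-2.833, 0.882).
Re-evaluating at (-2.833, 0.882): F = (3.55278, -5.89748), so ‖F‖₂ = 6.885.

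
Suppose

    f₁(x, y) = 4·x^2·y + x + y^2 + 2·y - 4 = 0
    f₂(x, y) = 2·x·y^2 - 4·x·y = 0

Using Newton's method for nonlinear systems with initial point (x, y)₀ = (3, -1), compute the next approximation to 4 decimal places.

(2.2143, -0.4464)

At (3, -1): F = (-38.0000, 18.0000).
Jacobian J = [[8·x·y + 1, 4·x^2 + 2·y + 2], [2·y^2 - 4·y, 4·x·y - 4·x]].
At the point, J = [[-23.0000, 36.0000], [6.0000, -24.0000]] (det J = 336.0000).
Solving J·Δ = −F gives Δ = (-0.7857, 0.5536).
Then the next iterate is (x, y)₁ = (2.2143, -0.4464).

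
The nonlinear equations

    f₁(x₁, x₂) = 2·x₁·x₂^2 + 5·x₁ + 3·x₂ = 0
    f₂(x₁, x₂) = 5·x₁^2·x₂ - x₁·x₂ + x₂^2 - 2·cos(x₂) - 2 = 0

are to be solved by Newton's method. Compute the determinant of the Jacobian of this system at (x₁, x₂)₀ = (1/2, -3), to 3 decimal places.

-163.242

J = [[2·x₂^2 + 5, 4·x₁·x₂ + 3], [10·x₁·x₂ - x₂, 5·x₁^2 - x₁ + 2·x₂ + 2·sin(x₂)]].
At the point, J = [[23.000, -3.000], [-12.000, -5.53224]].
det J = -163.242.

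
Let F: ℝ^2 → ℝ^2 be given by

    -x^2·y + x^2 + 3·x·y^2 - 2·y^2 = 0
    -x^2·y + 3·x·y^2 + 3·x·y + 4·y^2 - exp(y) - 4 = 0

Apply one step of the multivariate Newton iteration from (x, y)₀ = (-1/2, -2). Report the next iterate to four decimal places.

At (-1/2, -2): F = (-13.2500, 9.364665).
Jacobian J = [[-2·x·y + 2·x + 3·y^2, -x^2 + 6·x·y - 4·y], [-2·x·y + 3·y^2 + 3·y, -x^2 + 6·x·y + 3·x + 8·y - exp(y)]].
At the point, J = [[9.0000, 13.7500], [4.0000, -11.885335]] (det J = -161.968018).
Solving J·Δ = −F gives Δ = (0.1773, 0.8476).
Then the next iterate is (x, y)₁ = (-0.3227, -1.1524).

(-0.3227, -1.1524)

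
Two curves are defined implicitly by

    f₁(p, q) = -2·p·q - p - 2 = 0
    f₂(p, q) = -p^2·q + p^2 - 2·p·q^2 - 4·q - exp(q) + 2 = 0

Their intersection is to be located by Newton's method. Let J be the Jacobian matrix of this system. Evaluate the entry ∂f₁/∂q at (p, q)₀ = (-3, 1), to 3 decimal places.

6.000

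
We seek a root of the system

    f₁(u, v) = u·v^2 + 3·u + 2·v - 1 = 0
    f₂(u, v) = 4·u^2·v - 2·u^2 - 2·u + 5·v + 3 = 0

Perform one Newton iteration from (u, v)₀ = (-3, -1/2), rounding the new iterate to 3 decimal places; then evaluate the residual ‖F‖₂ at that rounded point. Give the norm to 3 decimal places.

At (-3, -1/2): F = (-11.750, -29.500).
Jacobian J = [[v^2 + 3, 2·u·v + 2], [8·u·v - 4·u - 2, 4·u^2 + 5]].
At the point, J = [[3.250, 5.000], [22.000, 41.000]] (det J = 23.250).
Solving J·Δ = −F gives Δ = (14.376, -6.995).
Then the next iterate is (u, v)₁ = (11.376, -7.495).
Re-evaluating at (11.376, -7.495): F = (657.18508, -4195.86676), so ‖F‖₂ = 4247.021.

4247.021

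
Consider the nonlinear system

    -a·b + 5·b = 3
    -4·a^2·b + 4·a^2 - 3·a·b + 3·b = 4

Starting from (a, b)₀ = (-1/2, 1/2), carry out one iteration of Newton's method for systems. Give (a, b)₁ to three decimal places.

(-0.843, 0.514)

At (-1/2, 1/2): F = (-0.250, -1.250).
Jacobian J = [[-b, -a + 5], [-8·a·b + 8·a - 3·b, -4·a^2 - 3·a + 3]].
At the point, J = [[-0.500, 5.500], [-3.500, 3.500]] (det J = 17.500).
Solving J·Δ = −F gives Δ = (-0.343, 0.014).
Then the next iterate is (a, b)₁ = (-0.843, 0.514).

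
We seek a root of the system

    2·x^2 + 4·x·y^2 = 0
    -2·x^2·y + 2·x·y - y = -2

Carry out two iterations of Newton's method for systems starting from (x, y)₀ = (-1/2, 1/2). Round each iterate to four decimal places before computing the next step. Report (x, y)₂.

At (-1/2, 1/2): F = (0.0000, 0.7500).
Jacobian J = [[4·x + 4·y^2, 8·x·y], [-4·x·y + 2·y, -2·x^2 + 2·x - 1]].
At the point, J = [[-1.0000, -2.0000], [2.0000, -2.5000]] (det J = 6.5000).
Solving J·Δ = −F gives Δ = (-0.2308, 0.1154).
Then the next iterate is (x, y)₁ = (-0.7308, 0.6154).
Round to (-0.7308, 0.6154) and repeat: F = (-0.038929, -0.172200), J = [[-1.408331, -3.597875], [3.029737, -3.529737]].
Δ = (0.0304, -0.0227), so (x, y)₂ = (-0.7004, 0.5927).

(-0.7004, 0.5927)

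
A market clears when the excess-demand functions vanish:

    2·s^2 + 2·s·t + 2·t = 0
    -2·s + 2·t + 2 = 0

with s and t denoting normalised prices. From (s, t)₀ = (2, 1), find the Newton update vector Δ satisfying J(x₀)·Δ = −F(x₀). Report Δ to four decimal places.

At (2, 1): F = (14.0000, 0.0000).
Jacobian J = [[4·s + 2·t, 2·s + 2], [-2, 2]].
At the point, J = [[10.0000, 6.0000], [-2.0000, 2.0000]] (det J = 32.0000).
Solving J·Δ = −F gives Δ = (-0.8750, -0.8750).

(-0.8750, -0.8750)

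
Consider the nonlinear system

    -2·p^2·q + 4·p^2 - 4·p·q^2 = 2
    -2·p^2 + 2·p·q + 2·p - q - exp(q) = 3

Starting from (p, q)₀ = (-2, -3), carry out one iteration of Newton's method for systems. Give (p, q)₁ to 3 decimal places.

At (-2, -3): F = (110.000, -0.04979).
Jacobian J = [[-4·p·q + 8·p - 4·q^2, -2·p^2 - 8·p·q], [-4·p + 2·q + 2, 2·p - exp(q) - 1]].
At the point, J = [[-76.000, -56.000], [4.000, -5.04979]] (det J = 607.78382).
Solving J·Δ = −F gives Δ = (0.919, 0.718).
Then the next iterate is (p, q)₁ = (-1.081, -2.282).

(-1.081, -2.282)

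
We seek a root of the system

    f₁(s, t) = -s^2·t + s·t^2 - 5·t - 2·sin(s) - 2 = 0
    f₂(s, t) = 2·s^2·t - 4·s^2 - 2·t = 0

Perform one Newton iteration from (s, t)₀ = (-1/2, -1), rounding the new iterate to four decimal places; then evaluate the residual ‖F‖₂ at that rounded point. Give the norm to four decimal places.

0.4475

At (-1/2, -1): F = (3.708851, 0.5000).
Jacobian J = [[-2·s·t + t^2 - 2·cos(s), -s^2 + 2·s·t - 5], [4·s·t - 8·s, 2·s^2 - 2]].
At the point, J = [[-1.755165, -4.2500], [6.0000, -1.5000]] (det J = 28.132748).
Solving J·Δ = −F gives Δ = (0.1222, 0.8222).
Then the next iterate is (s, t)₁ = (-0.3778, -0.1778).
Re-evaluating at (-0.3778, -0.1778): F = (-0.359812, -0.266087), so ‖F‖₂ = 0.4475.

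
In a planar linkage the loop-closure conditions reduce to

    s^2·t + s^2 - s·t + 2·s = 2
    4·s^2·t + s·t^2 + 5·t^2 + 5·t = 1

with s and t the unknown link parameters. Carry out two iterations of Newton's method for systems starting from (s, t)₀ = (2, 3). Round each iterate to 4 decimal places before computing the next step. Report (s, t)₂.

At (2, 3): F = (12.0000, 125.0000).
Jacobian J = [[2·s·t + 2·s - t + 2, s^2 - s], [8·s·t + t^2, 4·s^2 + 2·s·t + 10·t + 5]].
At the point, J = [[15.0000, 2.0000], [57.0000, 63.0000]] (det J = 831.0000).
Solving J·Δ = −F gives Δ = (-0.6089, -1.4332).
Then the next iterate is (s, t)₁ = (1.3911, 1.5668).
Round to (1.3911, 1.5668) and repeat: F = (3.569791, 34.651300), J = [[7.574551, 0.544059], [19.891466, 32.767788]].
Δ = (-0.4134, -0.8066), so (s, t)₂ = (0.9777, 0.7602).

(0.9777, 0.7602)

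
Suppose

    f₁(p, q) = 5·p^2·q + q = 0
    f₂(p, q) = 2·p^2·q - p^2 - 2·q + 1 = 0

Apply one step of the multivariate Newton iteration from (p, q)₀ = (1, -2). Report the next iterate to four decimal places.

At (1, -2): F = (-12.0000, 0.0000).
Jacobian J = [[10·p·q, 5·p^2 + 1], [4·p·q - 2·p, 2·p^2 - 2]].
At the point, J = [[-20.0000, 6.0000], [-10.0000, 0.0000]] (det J = 60.0000).
Solving J·Δ = −F gives Δ = (0.0000, 2.0000).
Then the next iterate is (p, q)₁ = (1.0000, 0.0000).

(1.0000, 0.0000)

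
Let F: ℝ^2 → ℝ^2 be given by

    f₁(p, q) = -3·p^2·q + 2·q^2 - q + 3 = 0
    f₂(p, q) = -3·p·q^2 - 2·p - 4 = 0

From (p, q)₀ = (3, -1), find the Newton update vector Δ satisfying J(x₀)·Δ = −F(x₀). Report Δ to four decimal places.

(0.0854, 1.0793)

At (3, -1): F = (33.0000, -19.0000).
Jacobian J = [[-6·p·q, -3·p^2 + 4·q - 1], [-3·q^2 - 2, -6·p·q]].
At the point, J = [[18.0000, -32.0000], [-5.0000, 18.0000]] (det J = 164.0000).
Solving J·Δ = −F gives Δ = (0.0854, 1.0793).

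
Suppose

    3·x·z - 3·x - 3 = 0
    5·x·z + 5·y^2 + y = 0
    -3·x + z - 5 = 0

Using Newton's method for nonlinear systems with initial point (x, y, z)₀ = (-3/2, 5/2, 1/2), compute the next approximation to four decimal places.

(-1.5500, 1.3077, 0.3500)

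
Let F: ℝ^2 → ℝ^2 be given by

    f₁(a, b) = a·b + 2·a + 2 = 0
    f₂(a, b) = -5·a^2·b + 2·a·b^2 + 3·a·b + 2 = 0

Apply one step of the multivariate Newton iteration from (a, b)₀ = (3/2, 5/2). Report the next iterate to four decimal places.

(0.4527, -0.1913)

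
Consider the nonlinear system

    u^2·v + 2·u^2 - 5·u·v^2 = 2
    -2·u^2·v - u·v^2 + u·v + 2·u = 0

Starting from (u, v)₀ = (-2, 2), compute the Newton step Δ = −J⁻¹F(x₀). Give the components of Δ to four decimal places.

(0.9430, -0.4557)

At (-2, 2): F = (54.0000, -16.0000).
Jacobian J = [[2·u·v + 4·u - 5·v^2, u^2 - 10·u·v], [-4·u·v - v^2 + v + 2, -2·u^2 - 2·u·v + u]].
At the point, J = [[-36.0000, 44.0000], [16.0000, -2.0000]] (det J = -632.0000).
Solving J·Δ = −F gives Δ = (0.9430, -0.4557).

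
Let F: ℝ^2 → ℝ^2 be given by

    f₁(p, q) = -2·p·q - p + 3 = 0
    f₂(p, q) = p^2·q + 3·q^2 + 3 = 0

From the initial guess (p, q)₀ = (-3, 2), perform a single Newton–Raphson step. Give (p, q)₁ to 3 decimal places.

(2.455, 3.545)

At (-3, 2): F = (18.000, 33.000).
Jacobian J = [[-2·q - 1, -2·p], [2·p·q, p^2 + 6·q]].
At the point, J = [[-5.000, 6.000], [-12.000, 21.000]] (det J = -33.000).
Solving J·Δ = −F gives Δ = (5.455, 1.545).
Then the next iterate is (p, q)₁ = (2.455, 3.545).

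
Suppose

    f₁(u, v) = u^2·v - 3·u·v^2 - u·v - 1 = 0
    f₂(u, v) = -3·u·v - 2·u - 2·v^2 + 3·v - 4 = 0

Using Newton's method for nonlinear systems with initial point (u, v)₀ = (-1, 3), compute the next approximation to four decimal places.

At (-1, 3): F = (32.0000, -2.0000).
Jacobian J = [[2·u·v - 3·v^2 - v, u^2 - 6·u·v - u], [-3·v - 2, -3·u - 4·v + 3]].
At the point, J = [[-36.0000, 20.0000], [-11.0000, -6.0000]] (det J = 436.0000).
Solving J·Δ = −F gives Δ = (0.3486, -0.9725).
Then the next iterate is (u, v)₁ = (-0.6514, 2.0275).

(-0.6514, 2.0275)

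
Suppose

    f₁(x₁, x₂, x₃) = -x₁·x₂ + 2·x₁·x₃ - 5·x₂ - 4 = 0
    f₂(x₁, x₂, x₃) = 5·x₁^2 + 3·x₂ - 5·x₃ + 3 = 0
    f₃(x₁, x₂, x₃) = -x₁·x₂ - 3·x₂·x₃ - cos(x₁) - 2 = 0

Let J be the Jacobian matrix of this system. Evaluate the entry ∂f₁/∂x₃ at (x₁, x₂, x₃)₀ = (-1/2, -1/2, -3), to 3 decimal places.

∂f₁/∂x₃ = 2·x₁.
At (-1/2, -1/2, -3) this is -1.000.

-1.000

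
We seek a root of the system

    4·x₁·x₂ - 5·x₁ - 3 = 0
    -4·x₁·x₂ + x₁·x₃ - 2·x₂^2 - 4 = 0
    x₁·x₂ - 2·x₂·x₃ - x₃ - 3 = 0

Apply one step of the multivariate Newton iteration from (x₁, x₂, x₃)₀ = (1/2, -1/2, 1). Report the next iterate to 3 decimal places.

(-0.913, -2.196, 15.478)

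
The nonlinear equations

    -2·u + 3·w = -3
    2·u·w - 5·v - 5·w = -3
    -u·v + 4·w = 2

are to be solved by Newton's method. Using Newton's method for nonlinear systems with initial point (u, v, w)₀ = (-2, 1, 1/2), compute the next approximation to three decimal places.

(-7.200, 10.000, -5.800)

At (-2, 1, 1/2): F = (8.500, -6.500, 2.000).
Jacobian J = [[-2, 0, 3], [2·w, -5, 2·u - 5], [-v, -u, 4]].
At the point, J = [[-2.000, 0.000, 3.000], [1.000, -5.000, -9.000], [-1.000, 2.000, 4.000]] (det J = -5.000).
Solving J·Δ = −F gives Δ = (-5.200, 9.000, -6.300).
Then the next iterate is (u, v, w)₁ = (-7.200, 10.000, -5.800).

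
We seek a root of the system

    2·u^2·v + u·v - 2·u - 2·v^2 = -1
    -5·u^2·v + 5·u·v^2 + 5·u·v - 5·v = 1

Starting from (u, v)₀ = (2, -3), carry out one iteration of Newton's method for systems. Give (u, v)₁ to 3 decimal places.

(-2.497, -6.610)

At (2, -3): F = (-51.000, 134.000).
Jacobian J = [[4·u·v + v - 2, 2·u^2 + u - 4·v], [-10·u·v + 5·v^2 + 5·v, -5·u^2 + 10·u·v + 5·u - 5]].
At the point, J = [[-29.000, 22.000], [90.000, -75.000]] (det J = 195.000).
Solving J·Δ = −F gives Δ = (-4.497, -3.610).
Then the next iterate is (u, v)₁ = (-2.497, -6.610).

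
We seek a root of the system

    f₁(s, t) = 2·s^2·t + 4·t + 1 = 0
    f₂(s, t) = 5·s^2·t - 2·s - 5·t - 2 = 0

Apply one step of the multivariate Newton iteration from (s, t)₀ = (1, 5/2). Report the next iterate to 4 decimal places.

(1.1739, -0.4565)

At (1, 5/2): F = (16.0000, -4.0000).
Jacobian J = [[4·s·t, 2·s^2 + 4], [10·s·t - 2, 5·s^2 - 5]].
At the point, J = [[10.0000, 6.0000], [23.0000, 0.0000]] (det J = -138.0000).
Solving J·Δ = −F gives Δ = (0.1739, -2.9565).
Then the next iterate is (s, t)₁ = (1.1739, -0.4565).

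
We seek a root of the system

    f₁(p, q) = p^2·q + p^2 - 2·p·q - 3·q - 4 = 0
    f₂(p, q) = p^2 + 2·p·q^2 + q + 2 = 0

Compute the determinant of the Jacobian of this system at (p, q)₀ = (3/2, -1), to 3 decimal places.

J = [[2·p·q + 2·p - 2·q, p^2 - 2·p - 3], [2·p + 2·q^2, 4·p·q + 1]].
At the point, J = [[2.000, -3.750], [5.000, -5.000]].
det J = 8.750.

8.750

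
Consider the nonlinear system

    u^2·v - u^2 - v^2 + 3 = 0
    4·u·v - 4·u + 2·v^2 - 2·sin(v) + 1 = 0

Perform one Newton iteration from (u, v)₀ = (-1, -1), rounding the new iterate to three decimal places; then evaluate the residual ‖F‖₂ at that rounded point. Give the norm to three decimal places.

32.003

At (-1, -1): F = (0.000, 12.68294).
Jacobian J = [[2·u·v - 2·u, u^2 - 2·v], [4·v - 4, 4·u + 4·v - 2·cos(v)]].
At the point, J = [[4.000, 3.000], [-8.000, -9.08060]] (det J = -12.32242).
Solving J·Δ = −F gives Δ = (-3.088, 4.117).
Then the next iterate is (u, v)₁ = (-4.088, 3.117).
Re-evaluating at (-4.088, 3.117): F = (28.66307, -14.23499), so ‖F‖₂ = 32.003.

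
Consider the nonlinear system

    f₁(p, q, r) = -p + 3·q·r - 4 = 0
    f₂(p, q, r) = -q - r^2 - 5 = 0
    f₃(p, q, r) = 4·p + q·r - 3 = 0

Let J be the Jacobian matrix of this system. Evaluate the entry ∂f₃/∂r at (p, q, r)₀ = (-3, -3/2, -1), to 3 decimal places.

∂f₃/∂r = q.
At (-3, -3/2, -1) this is -1.500.

-1.500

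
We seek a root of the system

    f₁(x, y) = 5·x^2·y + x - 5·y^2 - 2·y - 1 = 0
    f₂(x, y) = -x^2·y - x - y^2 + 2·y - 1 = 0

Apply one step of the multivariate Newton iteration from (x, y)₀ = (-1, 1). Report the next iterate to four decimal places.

(-1.2500, 0.7500)

At (-1, 1): F = (-4.0000, 0.0000).
Jacobian J = [[10·x·y + 1, 5·x^2 - 10·y - 2], [-2·x·y - 1, -x^2 - 2·y + 2]].
At the point, J = [[-9.0000, -7.0000], [1.0000, -1.0000]] (det J = 16.0000).
Solving J·Δ = −F gives Δ = (-0.2500, -0.2500).
Then the next iterate is (x, y)₁ = (-1.2500, 0.7500).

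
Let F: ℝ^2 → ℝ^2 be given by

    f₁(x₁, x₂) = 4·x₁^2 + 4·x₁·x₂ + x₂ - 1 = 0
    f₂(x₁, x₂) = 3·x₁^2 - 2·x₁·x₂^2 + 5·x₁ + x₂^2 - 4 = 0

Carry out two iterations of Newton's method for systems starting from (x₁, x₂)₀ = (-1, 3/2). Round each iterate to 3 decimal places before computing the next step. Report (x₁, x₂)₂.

(-1.231, 1.274)

At (-1, 3/2): F = (-1.500, 0.750).
Jacobian J = [[8·x₁ + 4·x₂, 4·x₁ + 1], [6·x₁ - 2·x₂^2 + 5, -4·x₁·x₂ + 2·x₂]].
At the point, J = [[-2.000, -3.000], [-5.500, 9.000]] (det J = -34.500).
Solving J·Δ = −F gives Δ = (-0.326, -0.283).
Then the next iterate is (x₁, x₂)₁ = (-1.326, 1.217).
Round to (-1.326, 1.217) and repeat: F = (0.79514, 0.05377), J = [[-5.740, -4.304], [-5.91818, 8.88897]].
Δ = (0.095, 0.057), so (x₁, x₂)₂ = (-1.231, 1.274).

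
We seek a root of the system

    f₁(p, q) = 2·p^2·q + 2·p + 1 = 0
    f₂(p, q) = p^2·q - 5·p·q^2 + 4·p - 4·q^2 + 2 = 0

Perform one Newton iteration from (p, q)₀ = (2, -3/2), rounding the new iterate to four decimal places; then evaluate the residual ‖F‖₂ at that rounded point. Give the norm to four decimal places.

6.3748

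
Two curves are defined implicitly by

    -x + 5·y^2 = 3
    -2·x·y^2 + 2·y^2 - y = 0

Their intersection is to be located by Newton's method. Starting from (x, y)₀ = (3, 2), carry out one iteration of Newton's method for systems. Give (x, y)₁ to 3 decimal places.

(2.311, 1.266)

At (3, 2): F = (14.000, -18.000).
Jacobian J = [[-1, 10·y], [-2·y^2, -4·x·y + 4·y - 1]].
At the point, J = [[-1.000, 20.000], [-8.000, -17.000]] (det J = 177.000).
Solving J·Δ = −F gives Δ = (-0.689, -0.734).
Then the next iterate is (x, y)₁ = (2.311, 1.266).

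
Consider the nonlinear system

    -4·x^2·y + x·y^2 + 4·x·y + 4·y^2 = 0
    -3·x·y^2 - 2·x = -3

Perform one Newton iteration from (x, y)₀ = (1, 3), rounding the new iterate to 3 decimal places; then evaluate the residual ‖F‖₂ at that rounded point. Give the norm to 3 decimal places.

12.706

At (1, 3): F = (45.000, -26.000).
Jacobian J = [[-8·x·y + y^2 + 4·y, -4·x^2 + 2·x·y + 4·x + 8·y], [-3·y^2 - 2, -6·x·y]].
At the point, J = [[-3.000, 30.000], [-29.000, -18.000]] (det J = 924.000).
Solving J·Δ = −F gives Δ = (0.032, -1.497).
Then the next iterate is (x, y)₁ = (1.032, 1.503).
Re-evaluating at (1.032, 1.503): F = (11.16879, -6.05789), so ‖F‖₂ = 12.706.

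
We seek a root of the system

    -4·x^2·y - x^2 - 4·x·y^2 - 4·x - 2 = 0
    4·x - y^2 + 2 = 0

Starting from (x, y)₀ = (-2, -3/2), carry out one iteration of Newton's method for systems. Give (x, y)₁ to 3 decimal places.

At (-2, -3/2): F = (44.000, -8.250).
Jacobian J = [[-8·x·y - 2·x - 4·y^2 - 4, -4·x^2 - 8·x·y], [4, -2·y]].
At the point, J = [[-33.000, -40.000], [4.000, 3.000]] (det J = 61.000).
Solving J·Δ = −F gives Δ = (3.246, -1.578).
Then the next iterate is (x, y)₁ = (1.246, -3.078).

(1.246, -3.078)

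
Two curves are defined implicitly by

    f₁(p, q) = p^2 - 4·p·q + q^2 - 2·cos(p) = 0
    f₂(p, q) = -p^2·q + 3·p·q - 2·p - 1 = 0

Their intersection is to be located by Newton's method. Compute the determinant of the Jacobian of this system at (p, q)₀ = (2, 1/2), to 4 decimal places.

J = [[2·p - 4·q + 2·sin(p), -4·p + 2·q], [-2·p·q + 3·q - 2, -p^2 + 3·p]].
At the point, J = [[3.818595, -7.0000], [-2.5000, 2.0000]].
det J = -9.8628.

-9.8628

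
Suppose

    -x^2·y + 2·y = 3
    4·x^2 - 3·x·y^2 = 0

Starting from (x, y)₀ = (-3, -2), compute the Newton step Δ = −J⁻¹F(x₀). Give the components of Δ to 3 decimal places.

(-0.600, 2.600)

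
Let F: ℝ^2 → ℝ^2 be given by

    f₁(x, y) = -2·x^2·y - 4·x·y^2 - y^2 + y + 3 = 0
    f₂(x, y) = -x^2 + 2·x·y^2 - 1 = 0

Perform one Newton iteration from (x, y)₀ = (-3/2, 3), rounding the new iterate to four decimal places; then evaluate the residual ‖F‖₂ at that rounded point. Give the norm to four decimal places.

15.2634

At (-3/2, 3): F = (37.5000, -30.2500).
Jacobian J = [[-4·x·y - 4·y^2, -2·x^2 - 8·x·y - 2·y + 1], [-2·x + 2·y^2, 4·x·y]].
At the point, J = [[-18.0000, 26.5000], [21.0000, -18.0000]] (det J = -232.5000).
Solving J·Δ = −F gives Δ = (0.5446, -1.0452).
Then the next iterate is (x, y)₁ = (-0.9554, 1.9548).
Re-evaluating at (-0.9554, 1.9548): F = (12.168179, -9.214420), so ‖F‖₂ = 15.2634.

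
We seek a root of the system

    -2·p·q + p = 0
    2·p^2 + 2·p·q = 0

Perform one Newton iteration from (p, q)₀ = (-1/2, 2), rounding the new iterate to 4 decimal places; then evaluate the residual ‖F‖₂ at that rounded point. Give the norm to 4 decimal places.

At (-1/2, 2): F = (1.5000, -1.5000).
Jacobian J = [[-2·q + 1, -2·p], [4·p + 2·q, 2·p]].
At the point, J = [[-3.0000, 1.0000], [2.0000, -1.0000]] (det J = 1.0000).
Solving J·Δ = −F gives Δ = (0.0000, -1.5000).
Then the next iterate is (p, q)₁ = (-0.5000, 0.5000).
Re-evaluating at (-0.5000, 0.5000): F = (0.0000, 0.0000), so ‖F‖₂ = 0.0000.

0.0000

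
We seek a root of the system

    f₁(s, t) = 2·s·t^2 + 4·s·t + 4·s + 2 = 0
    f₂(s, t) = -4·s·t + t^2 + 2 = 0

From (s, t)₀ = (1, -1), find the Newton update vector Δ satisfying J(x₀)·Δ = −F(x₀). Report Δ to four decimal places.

At (1, -1): F = (4.0000, 7.0000).
Jacobian J = [[2·t^2 + 4·t + 4, 4·s·t + 4·s], [-4·t, -4·s + 2·t]].
At the point, J = [[2.0000, 0.0000], [4.0000, -6.0000]] (det J = -12.0000).
Solving J·Δ = −F gives Δ = (-2.0000, -0.1667).

(-2.0000, -0.1667)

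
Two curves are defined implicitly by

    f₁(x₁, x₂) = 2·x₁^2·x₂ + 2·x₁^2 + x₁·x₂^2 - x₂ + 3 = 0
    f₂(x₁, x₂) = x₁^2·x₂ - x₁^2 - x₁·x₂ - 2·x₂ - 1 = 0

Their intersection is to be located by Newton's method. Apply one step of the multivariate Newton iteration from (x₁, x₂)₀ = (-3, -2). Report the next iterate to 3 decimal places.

(-1.524, -1.952)

At (-3, -2): F = (-25.000, -30.000).
Jacobian J = [[4·x₁·x₂ + 4·x₁ + x₂^2, 2·x₁^2 + 2·x₁·x₂ - 1], [2·x₁·x₂ - 2·x₁ - x₂, x₁^2 - x₁ - 2]].
At the point, J = [[16.000, 29.000], [20.000, 10.000]] (det J = -420.000).
Solving J·Δ = −F gives Δ = (1.476, 0.048).
Then the next iterate is (x₁, x₂)₁ = (-1.524, -1.952).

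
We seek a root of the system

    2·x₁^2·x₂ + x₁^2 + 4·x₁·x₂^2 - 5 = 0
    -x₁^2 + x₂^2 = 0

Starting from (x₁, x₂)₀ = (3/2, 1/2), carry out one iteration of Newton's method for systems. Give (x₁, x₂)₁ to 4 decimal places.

At (3/2, 1/2): F = (1.0000, -2.0000).
Jacobian J = [[4·x₁·x₂ + 2·x₁ + 4·x₂^2, 2·x₁^2 + 8·x₁·x₂], [-2·x₁, 2·x₂]].
At the point, J = [[7.0000, 10.5000], [-3.0000, 1.0000]] (det J = 38.5000).
Solving J·Δ = −F gives Δ = (-0.5714, 0.2857).
Then the next iterate is (x₁, x₂)₁ = (0.9286, 0.7857).

(0.9286, 0.7857)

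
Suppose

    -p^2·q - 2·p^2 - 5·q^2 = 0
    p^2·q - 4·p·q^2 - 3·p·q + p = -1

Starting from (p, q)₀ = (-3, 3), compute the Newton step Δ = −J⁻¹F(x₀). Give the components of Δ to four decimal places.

At (-3, 3): F = (-90.0000, 160.0000).
Jacobian J = [[-2·p·q - 4·p, -p^2 - 10·q], [2·p·q - 4·q^2 - 3·q + 1, p^2 - 8·p·q - 3·p]].
At the point, J = [[30.0000, -39.0000], [-62.0000, 90.0000]] (det J = 282.0000).
Solving J·Δ = −F gives Δ = (6.5957, 2.7660).

(6.5957, 2.7660)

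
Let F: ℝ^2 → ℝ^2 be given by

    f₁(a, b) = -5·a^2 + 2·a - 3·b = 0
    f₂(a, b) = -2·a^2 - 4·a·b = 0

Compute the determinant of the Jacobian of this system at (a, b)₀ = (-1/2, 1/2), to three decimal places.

J = [[-10·a + 2, -3], [-4·a - 4·b, -4·a]].
At the point, J = [[7.000, -3.000], [0.000, 2.000]].
det J = 14.000.

14.000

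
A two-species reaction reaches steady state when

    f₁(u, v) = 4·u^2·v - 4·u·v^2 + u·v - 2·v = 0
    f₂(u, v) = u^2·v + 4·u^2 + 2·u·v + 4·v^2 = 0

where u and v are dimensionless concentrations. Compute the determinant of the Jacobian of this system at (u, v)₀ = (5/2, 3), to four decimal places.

2366.2500

J = [[8·u·v - 4·v^2 + v, 4·u^2 - 8·u·v + u - 2], [2·u·v + 8·u + 2·v, u^2 + 2·u + 8·v]].
At the point, J = [[27.0000, -34.5000], [41.0000, 35.2500]].
det J = 2366.2500.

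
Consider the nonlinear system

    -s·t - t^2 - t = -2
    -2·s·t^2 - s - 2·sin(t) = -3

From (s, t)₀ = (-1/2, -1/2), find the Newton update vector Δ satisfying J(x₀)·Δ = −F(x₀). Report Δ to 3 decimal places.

At (-1/2, -1/2): F = (2.000, 4.70885).
Jacobian J = [[-t, -s - 2·t - 1], [-2·t^2 - 1, -4·s·t - 2·cos(t)]].
At the point, J = [[0.500, 0.500], [-1.500, -2.75517]] (det J = -0.62758).
Solving J·Δ = −F gives Δ = (-12.532, 8.532).

(-12.532, 8.532)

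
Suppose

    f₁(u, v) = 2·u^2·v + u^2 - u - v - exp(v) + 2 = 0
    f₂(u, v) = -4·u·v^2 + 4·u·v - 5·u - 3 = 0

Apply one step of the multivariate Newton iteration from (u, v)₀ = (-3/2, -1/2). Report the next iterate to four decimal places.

(0.3995, -1.0163)

At (-3/2, -1/2): F = (3.393469, 9.0000).
Jacobian J = [[4·u·v + 2·u - 1, 2·u^2 - exp(v) - 1], [-4·v^2 + 4·v - 5, -8·u·v + 4·u]].
At the point, J = [[-1.0000, 2.893469], [-8.0000, -12.0000]] (det J = 35.147755).
Solving J·Δ = −F gives Δ = (1.8995, -0.5163).
Then the next iterate is (u, v)₁ = (0.3995, -1.0163).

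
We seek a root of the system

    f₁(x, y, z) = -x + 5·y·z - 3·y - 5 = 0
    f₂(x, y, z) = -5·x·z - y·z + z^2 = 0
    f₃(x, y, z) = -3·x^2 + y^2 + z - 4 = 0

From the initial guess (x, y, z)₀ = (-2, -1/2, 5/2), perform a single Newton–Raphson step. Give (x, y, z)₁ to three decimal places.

(-0.757, 0.188, 1.517)

At (-2, -1/2, 5/2): F = (-7.750, 32.500, -13.250).
Jacobian J = [[-1, 5·z - 3, 5·y], [-5·z, -z, -5·x - y + 2·z], [-6·x, 2·y, 1]].
At the point, J = [[-1.000, 9.500, -2.500], [-12.500, -2.500, 15.500], [12.000, -1.000, 1.000]] (det J = 1766.500).
Solving J·Δ = −F gives Δ = (1.243, 0.688, -0.983).
Then the next iterate is (x, y, z)₁ = (-0.757, 0.188, 1.517).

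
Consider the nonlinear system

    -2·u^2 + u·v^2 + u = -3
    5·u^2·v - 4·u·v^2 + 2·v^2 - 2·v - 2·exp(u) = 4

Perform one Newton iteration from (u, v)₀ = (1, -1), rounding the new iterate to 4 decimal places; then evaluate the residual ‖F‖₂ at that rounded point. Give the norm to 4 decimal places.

At (1, -1): F = (3.0000, -14.436564).
Jacobian J = [[-4·u + v^2 + 1, 2·u·v], [10·u·v - 4·v^2 - 2·exp(u), 5·u^2 - 8·u·v + 4·v - 2]].
At the point, J = [[-2.0000, -2.0000], [-19.436564, 7.0000]] (det J = -52.873127).
Solving J·Δ = −F gives Δ = (-0.1489, 1.6489).
Then the next iterate is (u, v)₁ = (0.8511, 0.6489).
Re-evaluating at (0.8511, 0.6489): F = (2.760731, -8.223374), so ‖F‖₂ = 8.6744.

8.6744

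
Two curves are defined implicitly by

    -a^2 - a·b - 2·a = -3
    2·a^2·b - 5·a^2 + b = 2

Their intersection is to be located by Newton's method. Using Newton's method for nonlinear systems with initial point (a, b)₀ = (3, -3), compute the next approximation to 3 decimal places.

At (3, -3): F = (-3.000, -104.000).
Jacobian J = [[-2·a - b - 2, -a], [4·a·b - 10·a, 2·a^2 + 1]].
At the point, J = [[-5.000, -3.000], [-66.000, 19.000]] (det J = -293.000).
Solving J·Δ = −F gives Δ = (-1.259, 1.099).
Then the next iterate is (a, b)₁ = (1.741, -1.901).

(1.741, -1.901)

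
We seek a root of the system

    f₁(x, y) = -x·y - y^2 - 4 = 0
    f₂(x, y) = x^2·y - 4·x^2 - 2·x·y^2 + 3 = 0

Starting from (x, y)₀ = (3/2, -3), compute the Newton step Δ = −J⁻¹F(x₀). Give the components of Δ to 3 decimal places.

At (3/2, -3): F = (-8.500, -39.750).
Jacobian J = [[-y, -x - 2·y], [2·x·y - 8·x - 2·y^2, x^2 - 4·x·y]].
At the point, J = [[3.000, 4.500], [-39.000, 20.250]] (det J = 236.250).
Solving J·Δ = −F gives Δ = (-0.029, 1.908).

(-0.029, 1.908)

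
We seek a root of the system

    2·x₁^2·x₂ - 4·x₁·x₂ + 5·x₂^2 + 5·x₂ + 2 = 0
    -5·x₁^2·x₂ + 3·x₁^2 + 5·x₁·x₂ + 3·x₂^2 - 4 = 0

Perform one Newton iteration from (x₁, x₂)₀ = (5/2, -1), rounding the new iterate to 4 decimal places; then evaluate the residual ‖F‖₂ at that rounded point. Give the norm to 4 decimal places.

At (5/2, -1): F = (-0.5000, 36.5000).
Jacobian J = [[4·x₁·x₂ - 4·x₂, 2·x₁^2 - 4·x₁ + 10·x₂ + 5], [-10·x₁·x₂ + 6·x₁ + 5·x₂, -5·x₁^2 + 5·x₁ + 6·x₂]].
At the point, J = [[-6.0000, -2.5000], [35.0000, -24.7500]] (det J = 236.0000).
Solving J·Δ = −F gives Δ = (-0.4391, 0.8538).
Then the next iterate is (x₁, x₂)₁ = (2.0609, -0.1462).
Re-evaluating at (2.0609, -0.1462): F = (1.339173, 10.404315), so ‖F‖₂ = 10.4901.

10.4901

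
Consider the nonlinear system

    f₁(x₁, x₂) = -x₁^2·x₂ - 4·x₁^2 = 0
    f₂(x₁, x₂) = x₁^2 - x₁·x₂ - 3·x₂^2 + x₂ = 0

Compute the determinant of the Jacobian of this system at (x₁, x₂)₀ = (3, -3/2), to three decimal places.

-37.500

J = [[-2·x₁·x₂ - 8·x₁, -x₁^2], [2·x₁ - x₂, -x₁ - 6·x₂ + 1]].
At the point, J = [[-15.000, -9.000], [7.500, 7.000]].
det J = -37.500.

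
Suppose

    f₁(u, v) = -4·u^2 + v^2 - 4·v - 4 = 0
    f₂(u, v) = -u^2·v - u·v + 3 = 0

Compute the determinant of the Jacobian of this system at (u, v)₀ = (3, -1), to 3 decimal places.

330.000

J = [[-8·u, 2·v - 4], [-2·u·v - v, -u^2 - u]].
At the point, J = [[-24.000, -6.000], [7.000, -12.000]].
det J = 330.000.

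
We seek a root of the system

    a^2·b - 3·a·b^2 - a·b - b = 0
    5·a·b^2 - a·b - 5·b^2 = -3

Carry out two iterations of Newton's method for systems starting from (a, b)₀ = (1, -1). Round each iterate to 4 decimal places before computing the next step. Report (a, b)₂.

(0.3792, -1.0633)

At (1, -1): F = (-2.0000, 4.0000).
Jacobian J = [[2·a·b - 3·b^2 - b, a^2 - 6·a·b - a - 1], [5·b^2 - b, 10·a·b - a - 10·b]].
At the point, J = [[-4.0000, 5.0000], [6.0000, -1.0000]] (det J = -26.0000).
Solving J·Δ = −F gives Δ = (-0.6923, -0.1538).
Then the next iterate is (a, b)₁ = (0.3077, -1.1538).
Round to (0.3077, -1.1538) and repeat: F = (0.170702, -1.253113), J = [[-3.550012, 0.917125], [7.810072, 7.680057]].
Δ = (0.0715, 0.0905), so (a, b)₂ = (0.3792, -1.0633).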